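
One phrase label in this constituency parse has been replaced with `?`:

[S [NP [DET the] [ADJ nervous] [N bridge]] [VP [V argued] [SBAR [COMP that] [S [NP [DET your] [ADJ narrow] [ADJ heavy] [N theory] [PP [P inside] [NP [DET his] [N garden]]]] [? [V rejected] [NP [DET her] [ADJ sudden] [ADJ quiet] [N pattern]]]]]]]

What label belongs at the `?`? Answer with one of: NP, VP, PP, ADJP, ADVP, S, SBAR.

Looking at what the `?` directly dominates — V 'rejected', NP — this is a verb phrase (VP).

VP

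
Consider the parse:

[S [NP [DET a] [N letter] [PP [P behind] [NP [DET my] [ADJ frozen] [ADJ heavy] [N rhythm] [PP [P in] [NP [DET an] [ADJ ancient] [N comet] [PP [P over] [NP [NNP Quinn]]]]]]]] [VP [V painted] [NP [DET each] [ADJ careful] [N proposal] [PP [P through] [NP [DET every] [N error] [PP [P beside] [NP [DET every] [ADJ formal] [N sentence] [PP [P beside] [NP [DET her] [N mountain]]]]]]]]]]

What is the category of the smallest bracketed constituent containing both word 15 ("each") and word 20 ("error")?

Both words fall inside [NP each careful proposal through every error beside every formal sentence beside her mountain] (words 15–27), and no smaller constituent contains them both. Label: NP.

NP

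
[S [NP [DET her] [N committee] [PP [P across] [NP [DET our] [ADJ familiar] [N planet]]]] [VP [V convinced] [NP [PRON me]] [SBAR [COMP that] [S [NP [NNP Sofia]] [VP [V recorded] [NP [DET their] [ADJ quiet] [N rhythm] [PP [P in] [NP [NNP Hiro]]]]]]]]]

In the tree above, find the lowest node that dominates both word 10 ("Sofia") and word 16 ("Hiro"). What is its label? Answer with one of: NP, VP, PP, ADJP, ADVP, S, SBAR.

Both words fall inside [S Sofia recorded their quiet rhythm in Hiro] (words 10–16), and no smaller constituent contains them both. Label: S.

S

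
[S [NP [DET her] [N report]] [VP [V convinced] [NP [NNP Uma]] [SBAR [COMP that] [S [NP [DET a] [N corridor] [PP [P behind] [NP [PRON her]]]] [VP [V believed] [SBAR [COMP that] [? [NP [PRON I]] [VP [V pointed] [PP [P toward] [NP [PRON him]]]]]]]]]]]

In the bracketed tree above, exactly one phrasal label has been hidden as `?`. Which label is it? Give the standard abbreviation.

A constituent whose immediate children are NP, VP is a clause: S.

S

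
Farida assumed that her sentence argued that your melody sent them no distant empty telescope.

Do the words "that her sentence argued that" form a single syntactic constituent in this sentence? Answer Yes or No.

No

The sequence begins inside the complementizer "that" and ends inside the clause "her sentence argued that your melody sent them no distant empty telescope"; it crosses a phrase boundary, so no single node in the tree spans exactly those words.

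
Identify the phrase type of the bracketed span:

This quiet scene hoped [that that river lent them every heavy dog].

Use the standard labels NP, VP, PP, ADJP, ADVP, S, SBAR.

SBAR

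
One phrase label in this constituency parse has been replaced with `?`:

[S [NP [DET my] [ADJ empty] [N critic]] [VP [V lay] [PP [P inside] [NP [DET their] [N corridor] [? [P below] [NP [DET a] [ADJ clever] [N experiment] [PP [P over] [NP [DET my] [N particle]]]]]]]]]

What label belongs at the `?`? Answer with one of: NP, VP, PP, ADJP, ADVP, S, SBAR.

PP

Looking at what the `?` directly dominates — P 'below', NP — this is a prepositional phrase (PP).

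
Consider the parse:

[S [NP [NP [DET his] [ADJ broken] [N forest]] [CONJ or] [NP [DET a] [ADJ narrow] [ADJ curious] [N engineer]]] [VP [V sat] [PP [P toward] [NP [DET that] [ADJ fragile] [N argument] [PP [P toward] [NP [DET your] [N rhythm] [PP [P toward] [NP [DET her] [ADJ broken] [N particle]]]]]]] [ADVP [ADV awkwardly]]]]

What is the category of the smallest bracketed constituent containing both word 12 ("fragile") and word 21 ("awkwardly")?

VP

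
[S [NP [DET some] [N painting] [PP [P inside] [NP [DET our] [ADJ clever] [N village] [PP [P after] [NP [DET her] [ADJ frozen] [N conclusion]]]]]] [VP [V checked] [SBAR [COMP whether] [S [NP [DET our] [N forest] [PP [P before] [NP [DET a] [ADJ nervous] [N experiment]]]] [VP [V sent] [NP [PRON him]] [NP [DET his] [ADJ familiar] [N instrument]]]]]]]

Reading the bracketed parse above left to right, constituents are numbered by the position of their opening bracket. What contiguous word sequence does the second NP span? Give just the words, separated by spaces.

our clever village after her frozen conclusion

Opening `[NP` markers occur at word positions 1, 4, 8, 13, 16, 20, 21; the second of these opens the constituent [NP our clever village after her frozen conclusion].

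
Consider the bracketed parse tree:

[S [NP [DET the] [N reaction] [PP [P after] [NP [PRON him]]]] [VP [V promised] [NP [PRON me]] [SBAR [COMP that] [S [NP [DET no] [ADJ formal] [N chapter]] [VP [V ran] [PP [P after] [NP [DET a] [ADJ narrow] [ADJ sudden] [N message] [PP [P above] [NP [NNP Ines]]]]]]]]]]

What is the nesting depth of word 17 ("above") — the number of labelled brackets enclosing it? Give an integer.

9

Path from the root down to the word: S → VP → SBAR → S → VP → PP → NP → PP → P. That is 9 enclosing brackets.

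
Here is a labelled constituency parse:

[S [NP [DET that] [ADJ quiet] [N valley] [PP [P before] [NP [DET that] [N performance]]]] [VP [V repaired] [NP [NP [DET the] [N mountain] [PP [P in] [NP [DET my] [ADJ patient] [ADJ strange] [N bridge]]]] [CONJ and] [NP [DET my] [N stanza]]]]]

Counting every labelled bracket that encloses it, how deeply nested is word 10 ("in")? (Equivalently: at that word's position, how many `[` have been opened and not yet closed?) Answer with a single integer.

6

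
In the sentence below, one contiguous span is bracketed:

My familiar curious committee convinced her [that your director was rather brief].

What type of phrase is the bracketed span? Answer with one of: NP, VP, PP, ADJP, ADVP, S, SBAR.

"that" is the head of the bracketed span, so the span is a subordinate clause: SBAR.

SBAR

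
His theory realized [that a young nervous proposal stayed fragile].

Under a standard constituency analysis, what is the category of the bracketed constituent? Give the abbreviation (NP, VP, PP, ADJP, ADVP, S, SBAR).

The bracketed span "that a young nervous proposal stayed fragile" is headed by "that", making it a subordinate clause (SBAR).

SBAR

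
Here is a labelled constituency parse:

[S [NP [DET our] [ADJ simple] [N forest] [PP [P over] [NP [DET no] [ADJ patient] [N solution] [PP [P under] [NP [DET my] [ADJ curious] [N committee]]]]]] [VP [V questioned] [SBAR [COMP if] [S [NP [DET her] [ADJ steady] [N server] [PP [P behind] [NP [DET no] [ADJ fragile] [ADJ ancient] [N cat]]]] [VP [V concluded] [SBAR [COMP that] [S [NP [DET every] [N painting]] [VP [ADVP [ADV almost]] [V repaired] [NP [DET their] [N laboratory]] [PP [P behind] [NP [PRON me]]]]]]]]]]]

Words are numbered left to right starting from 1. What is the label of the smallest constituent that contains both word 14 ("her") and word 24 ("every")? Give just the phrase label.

S

The smallest bracket enclosing both words is [S her steady server behind no fragile ancient cat concluded that every painting almost repaired their laboratory behind me], so the label is S.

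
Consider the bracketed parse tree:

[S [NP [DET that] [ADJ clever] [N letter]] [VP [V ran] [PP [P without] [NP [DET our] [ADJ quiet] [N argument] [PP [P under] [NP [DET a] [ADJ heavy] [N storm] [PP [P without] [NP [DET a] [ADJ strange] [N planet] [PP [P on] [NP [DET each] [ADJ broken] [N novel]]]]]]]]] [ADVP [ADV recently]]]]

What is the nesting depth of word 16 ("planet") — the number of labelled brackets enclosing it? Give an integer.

9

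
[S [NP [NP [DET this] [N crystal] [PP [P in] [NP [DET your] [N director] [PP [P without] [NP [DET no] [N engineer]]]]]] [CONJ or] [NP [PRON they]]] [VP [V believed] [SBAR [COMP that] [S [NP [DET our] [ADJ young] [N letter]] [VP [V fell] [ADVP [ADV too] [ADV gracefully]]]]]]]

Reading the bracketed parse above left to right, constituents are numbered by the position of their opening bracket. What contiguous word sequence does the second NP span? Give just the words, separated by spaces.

this crystal in your director without no engineer

The NP opening brackets appear, in order, over: "this crystal in your director without no engineer or they"; "this crystal in your director without no engineer"; "your director without no engineer"; "no engineer"; "they"; "our young letter". The second one spans "this crystal in your director without no engineer".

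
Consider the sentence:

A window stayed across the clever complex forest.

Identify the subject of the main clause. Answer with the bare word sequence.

a window

The subject of the main clause is the NP immediately before the verb "stayed": "a window".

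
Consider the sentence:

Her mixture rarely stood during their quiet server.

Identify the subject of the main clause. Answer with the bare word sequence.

In the main clause the verb is "stood"; the NP preceding it, "her mixture", is the subject.

her mixture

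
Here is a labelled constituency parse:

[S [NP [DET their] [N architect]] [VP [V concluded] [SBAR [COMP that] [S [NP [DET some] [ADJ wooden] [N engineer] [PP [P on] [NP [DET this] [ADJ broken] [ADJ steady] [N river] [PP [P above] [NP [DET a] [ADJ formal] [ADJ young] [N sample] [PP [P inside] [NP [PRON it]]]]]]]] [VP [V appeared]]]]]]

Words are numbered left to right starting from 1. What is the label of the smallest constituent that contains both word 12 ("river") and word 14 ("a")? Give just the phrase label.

NP

Word 12 lies under S → VP → SBAR → S → NP → PP → NP → N; word 14 lies under S → VP → SBAR → S → NP → PP → NP → PP → NP → DET. The lowest shared node is the NP.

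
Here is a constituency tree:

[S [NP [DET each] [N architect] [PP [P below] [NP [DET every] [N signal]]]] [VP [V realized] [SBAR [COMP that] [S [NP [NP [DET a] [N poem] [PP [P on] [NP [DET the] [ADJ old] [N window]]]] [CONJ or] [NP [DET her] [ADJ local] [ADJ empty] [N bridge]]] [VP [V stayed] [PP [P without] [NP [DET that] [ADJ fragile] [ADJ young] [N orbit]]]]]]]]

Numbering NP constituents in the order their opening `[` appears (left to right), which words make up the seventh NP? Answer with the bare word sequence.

that fragile young orbit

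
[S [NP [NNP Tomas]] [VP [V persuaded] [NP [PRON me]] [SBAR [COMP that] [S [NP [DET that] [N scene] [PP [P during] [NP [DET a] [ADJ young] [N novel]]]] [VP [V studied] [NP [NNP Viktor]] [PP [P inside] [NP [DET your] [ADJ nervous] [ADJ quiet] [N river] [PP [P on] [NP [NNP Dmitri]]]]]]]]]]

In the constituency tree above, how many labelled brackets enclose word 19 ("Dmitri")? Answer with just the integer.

10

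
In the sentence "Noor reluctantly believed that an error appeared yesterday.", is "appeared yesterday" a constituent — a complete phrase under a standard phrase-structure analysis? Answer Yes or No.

These words form the whole verb phrase headed by "appeared", so yes — one constituent.

Yes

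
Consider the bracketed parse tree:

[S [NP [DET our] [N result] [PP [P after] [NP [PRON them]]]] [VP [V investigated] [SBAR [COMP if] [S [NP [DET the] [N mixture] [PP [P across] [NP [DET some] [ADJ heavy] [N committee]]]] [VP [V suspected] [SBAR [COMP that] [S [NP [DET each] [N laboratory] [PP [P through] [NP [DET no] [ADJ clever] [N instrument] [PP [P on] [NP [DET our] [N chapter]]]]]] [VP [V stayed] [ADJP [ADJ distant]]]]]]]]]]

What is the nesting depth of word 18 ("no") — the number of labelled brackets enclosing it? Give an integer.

11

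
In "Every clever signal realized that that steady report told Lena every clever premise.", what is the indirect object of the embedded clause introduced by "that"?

Lena

"told" heads the VP of the embedded clause introduced by "that", and "Lena" is its indirect object.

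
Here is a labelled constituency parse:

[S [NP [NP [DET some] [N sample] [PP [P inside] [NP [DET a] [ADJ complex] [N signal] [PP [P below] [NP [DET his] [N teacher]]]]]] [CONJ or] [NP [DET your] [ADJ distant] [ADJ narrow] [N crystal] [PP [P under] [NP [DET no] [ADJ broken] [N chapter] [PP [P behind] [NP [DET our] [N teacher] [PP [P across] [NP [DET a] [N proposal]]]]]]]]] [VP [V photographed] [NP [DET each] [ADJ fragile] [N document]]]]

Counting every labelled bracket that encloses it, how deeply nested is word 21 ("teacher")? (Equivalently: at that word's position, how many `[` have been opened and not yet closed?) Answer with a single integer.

Path from the root down to the word: S → NP → NP → PP → NP → PP → NP → N. That is 8 enclosing brackets.

8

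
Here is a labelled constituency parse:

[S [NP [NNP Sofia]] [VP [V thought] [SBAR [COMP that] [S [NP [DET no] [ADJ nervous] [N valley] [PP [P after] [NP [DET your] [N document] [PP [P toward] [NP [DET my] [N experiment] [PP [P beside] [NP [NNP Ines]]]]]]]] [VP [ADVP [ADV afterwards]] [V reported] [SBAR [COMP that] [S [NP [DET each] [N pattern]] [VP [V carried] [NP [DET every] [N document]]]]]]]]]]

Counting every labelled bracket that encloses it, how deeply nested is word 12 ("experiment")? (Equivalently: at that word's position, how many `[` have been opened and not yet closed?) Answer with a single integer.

10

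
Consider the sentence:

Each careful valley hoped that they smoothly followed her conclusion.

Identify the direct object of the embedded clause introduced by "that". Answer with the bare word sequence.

her conclusion

Within the embedded clause introduced by "that", the direct object of "followed" is "her conclusion".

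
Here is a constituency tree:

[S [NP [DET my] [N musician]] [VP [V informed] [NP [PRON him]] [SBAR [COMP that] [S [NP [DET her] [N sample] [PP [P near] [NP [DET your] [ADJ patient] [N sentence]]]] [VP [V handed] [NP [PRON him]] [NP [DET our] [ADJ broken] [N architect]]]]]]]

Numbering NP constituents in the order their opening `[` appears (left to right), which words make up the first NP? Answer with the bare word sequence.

my musician

Opening `[NP` markers occur at word positions 1, 4, 6, 9, 13, 14; the first of these opens the constituent [NP my musician].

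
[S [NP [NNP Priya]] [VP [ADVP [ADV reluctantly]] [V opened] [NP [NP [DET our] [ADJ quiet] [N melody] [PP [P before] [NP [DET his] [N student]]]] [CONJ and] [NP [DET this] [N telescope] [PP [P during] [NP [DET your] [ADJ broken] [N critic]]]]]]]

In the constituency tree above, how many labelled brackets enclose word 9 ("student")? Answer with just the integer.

7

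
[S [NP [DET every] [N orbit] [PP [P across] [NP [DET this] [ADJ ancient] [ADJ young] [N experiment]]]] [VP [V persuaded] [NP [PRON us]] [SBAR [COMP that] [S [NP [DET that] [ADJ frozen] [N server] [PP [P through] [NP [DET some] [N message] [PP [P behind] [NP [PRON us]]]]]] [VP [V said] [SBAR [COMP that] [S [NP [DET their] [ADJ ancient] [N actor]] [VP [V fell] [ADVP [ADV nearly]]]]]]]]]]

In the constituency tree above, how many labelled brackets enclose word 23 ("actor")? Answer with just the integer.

9

Path from the root down to the word: S → VP → SBAR → S → VP → SBAR → S → NP → N. That is 9 enclosing brackets.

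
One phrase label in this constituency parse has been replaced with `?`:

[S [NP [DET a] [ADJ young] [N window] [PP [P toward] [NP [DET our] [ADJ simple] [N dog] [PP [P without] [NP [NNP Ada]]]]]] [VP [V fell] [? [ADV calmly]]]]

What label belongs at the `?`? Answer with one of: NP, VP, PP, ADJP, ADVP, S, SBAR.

ADVP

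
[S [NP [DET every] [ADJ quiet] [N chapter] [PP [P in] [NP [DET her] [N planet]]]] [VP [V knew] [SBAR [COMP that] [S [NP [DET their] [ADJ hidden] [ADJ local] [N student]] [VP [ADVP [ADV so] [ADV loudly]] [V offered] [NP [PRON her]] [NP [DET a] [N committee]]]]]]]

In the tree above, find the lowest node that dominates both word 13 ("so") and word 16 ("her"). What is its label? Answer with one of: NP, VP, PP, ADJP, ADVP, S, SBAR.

VP

The smallest bracket enclosing both words is [VP so loudly offered her a committee], so the label is VP.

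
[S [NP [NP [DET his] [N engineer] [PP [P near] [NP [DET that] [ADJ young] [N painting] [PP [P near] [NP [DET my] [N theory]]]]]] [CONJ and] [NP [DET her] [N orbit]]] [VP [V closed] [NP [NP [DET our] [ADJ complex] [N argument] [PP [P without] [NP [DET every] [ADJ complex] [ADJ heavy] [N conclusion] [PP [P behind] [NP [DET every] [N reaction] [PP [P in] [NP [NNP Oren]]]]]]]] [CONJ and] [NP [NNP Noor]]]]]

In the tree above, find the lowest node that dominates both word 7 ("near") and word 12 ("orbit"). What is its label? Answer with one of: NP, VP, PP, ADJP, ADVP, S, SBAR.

The smallest bracket enclosing both words is [NP his engineer near that young painting near my theory and her orbit], so the label is NP.

NP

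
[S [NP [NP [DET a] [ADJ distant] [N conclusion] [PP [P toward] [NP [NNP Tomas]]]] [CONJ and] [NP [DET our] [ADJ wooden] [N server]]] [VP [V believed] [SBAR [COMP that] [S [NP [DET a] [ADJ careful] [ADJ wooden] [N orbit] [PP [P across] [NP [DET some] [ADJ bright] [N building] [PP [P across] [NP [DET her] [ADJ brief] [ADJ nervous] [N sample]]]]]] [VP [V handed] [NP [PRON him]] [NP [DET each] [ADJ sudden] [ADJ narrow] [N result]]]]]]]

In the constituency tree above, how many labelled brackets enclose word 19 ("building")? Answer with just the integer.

Path from the root down to the word: S → VP → SBAR → S → NP → PP → NP → N. That is 8 enclosing brackets.

8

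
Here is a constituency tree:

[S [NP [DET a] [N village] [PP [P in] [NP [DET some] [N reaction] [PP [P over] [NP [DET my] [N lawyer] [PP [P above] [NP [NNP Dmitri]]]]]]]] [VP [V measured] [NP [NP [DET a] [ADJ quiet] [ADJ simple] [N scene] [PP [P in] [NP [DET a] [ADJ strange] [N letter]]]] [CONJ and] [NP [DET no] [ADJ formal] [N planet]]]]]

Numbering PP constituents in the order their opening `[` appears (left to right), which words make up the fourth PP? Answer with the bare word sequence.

Opening `[PP` markers occur at word positions 3, 6, 9, 16; the fourth of these opens the constituent [PP in a strange letter].

in a strange letter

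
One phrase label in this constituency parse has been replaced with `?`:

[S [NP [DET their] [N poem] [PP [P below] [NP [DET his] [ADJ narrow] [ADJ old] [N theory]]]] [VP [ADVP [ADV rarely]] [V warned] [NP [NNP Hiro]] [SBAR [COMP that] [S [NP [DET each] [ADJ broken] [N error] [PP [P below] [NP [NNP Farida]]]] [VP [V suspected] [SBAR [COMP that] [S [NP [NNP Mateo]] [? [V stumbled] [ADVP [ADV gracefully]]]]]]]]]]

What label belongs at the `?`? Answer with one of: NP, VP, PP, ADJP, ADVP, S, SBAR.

The `?` node immediately contains: V 'stumbled', ADVP. That is the internal structure of a verb phrase, so the label is VP.

VP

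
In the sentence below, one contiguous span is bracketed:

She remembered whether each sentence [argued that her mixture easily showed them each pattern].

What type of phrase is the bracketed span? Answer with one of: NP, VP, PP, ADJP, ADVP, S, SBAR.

VP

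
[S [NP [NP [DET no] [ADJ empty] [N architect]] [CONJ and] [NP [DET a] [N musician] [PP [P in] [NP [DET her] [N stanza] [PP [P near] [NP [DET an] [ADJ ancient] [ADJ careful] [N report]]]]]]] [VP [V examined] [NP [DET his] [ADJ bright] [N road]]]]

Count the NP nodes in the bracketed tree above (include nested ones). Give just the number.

Scanning left to right, an opening `[NP` appears at word positions 1, 1, 5, 8, 11, 16 — 6 in total.

6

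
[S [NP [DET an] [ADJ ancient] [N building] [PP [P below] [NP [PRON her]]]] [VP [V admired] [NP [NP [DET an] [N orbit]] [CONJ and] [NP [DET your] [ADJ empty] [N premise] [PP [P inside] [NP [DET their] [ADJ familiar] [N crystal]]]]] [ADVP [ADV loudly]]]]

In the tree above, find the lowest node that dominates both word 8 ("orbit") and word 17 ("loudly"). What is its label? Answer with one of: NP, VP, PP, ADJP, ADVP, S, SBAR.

VP

Both words fall inside [VP admired an orbit and your empty premise inside their familiar crystal loudly] (words 6–17), and no smaller constituent contains them both. Label: VP.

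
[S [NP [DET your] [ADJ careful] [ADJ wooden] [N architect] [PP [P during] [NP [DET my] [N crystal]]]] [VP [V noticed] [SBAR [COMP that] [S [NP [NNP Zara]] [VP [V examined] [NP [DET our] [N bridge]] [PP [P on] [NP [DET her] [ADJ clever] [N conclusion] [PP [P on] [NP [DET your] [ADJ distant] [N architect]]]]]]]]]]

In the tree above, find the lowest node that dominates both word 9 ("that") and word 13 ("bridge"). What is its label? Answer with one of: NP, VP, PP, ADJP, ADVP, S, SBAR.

SBAR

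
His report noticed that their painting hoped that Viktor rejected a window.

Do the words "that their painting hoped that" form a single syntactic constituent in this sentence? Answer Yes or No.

No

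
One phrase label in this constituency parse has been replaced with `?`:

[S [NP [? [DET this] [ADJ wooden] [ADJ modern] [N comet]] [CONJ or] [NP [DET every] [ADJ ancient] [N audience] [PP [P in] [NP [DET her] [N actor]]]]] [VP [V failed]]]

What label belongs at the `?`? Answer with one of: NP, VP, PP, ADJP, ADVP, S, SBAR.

A constituent whose immediate children are DET 'this', ADJ 'wooden', ADJ 'modern', N 'comet' is a noun phrase: NP.

NP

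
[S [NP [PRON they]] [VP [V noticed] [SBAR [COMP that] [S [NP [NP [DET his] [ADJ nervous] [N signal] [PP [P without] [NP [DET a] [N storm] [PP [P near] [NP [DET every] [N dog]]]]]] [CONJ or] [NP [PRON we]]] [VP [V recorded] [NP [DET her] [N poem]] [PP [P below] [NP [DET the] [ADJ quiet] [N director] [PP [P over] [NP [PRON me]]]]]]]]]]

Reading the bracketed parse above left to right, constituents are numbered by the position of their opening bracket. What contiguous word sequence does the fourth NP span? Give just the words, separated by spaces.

The NP opening brackets appear, in order, over: "they"; "his nervous signal without a storm near every dog or we"; "his nervous signal without a storm near every dog"; "a storm near every dog"; "every dog"; "we"; "her poem"; "the quiet director over me"; "me". The fourth one spans "a storm near every dog".

a storm near every dog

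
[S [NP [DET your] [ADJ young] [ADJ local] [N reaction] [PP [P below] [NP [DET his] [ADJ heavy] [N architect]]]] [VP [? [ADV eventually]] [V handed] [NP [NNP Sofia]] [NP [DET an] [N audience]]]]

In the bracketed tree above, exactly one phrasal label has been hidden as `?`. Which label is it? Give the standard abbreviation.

ADVP

The `?` node immediately contains: ADV 'eventually'. That is the internal structure of an adverb phrase, so the label is ADVP.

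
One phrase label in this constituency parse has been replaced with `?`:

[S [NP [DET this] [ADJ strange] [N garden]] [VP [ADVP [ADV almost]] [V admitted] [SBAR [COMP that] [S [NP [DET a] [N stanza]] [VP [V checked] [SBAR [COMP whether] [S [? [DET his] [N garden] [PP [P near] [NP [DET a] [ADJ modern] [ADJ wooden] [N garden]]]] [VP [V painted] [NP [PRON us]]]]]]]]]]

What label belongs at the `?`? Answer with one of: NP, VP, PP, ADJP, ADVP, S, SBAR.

NP

A constituent whose immediate children are DET 'his', N 'garden', PP is a noun phrase: NP.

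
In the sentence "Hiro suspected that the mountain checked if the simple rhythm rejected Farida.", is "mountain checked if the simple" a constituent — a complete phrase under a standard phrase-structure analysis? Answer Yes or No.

The smallest constituent containing the whole sequence is the clause [S the mountain checked if the simple rhythm rejected Farida], but the sequence is only part of it — it straddles the boundary between noun phrase "the mountain" and verb phrase "checked if the simple rhythm rejected Farida".

No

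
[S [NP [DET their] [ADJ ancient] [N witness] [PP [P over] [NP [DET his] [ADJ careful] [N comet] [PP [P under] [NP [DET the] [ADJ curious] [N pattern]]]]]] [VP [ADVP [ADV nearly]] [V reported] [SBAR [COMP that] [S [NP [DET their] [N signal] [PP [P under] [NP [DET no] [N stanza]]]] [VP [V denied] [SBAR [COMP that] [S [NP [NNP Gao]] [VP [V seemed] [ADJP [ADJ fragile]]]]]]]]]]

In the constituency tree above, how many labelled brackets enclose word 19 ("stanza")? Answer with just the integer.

The word sits inside N, which is inside NP, inside PP, inside NP, inside S, inside SBAR, inside VP, inside S — 8 brackets in all.

8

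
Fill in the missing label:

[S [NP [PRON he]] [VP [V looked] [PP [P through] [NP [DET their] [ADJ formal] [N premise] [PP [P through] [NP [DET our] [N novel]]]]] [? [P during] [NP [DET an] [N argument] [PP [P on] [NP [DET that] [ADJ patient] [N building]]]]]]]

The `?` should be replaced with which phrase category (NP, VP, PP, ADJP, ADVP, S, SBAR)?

PP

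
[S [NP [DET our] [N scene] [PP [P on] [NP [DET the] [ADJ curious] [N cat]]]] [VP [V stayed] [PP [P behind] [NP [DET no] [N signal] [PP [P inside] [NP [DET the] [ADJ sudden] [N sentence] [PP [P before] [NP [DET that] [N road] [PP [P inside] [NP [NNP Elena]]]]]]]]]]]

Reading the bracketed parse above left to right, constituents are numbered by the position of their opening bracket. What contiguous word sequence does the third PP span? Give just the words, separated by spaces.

inside the sudden sentence before that road inside Elena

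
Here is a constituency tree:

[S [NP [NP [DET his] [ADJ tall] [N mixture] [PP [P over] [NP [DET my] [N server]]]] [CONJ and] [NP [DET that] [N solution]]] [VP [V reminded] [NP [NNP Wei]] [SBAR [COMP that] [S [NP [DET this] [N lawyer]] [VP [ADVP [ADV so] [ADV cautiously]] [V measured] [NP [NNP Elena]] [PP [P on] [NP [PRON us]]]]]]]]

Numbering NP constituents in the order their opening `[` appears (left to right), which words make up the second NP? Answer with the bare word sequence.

The NP opening brackets appear, in order, over: "his tall mixture over my server and that solution"; "his tall mixture over my server"; "my server"; "that solution"; "Wei"; "this lawyer"; "Elena"; "us". The second one spans "his tall mixture over my server".

his tall mixture over my server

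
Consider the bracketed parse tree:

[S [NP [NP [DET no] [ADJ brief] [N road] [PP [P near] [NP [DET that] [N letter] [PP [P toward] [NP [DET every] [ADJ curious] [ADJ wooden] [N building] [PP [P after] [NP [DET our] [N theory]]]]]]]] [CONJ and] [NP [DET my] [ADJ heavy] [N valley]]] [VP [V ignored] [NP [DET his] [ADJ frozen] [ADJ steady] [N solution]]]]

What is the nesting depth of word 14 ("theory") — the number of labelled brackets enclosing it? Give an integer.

10

Counting open brackets not yet closed at "theory": [S [NP [NP [PP [NP [PP [NP [PP [NP [N = 10.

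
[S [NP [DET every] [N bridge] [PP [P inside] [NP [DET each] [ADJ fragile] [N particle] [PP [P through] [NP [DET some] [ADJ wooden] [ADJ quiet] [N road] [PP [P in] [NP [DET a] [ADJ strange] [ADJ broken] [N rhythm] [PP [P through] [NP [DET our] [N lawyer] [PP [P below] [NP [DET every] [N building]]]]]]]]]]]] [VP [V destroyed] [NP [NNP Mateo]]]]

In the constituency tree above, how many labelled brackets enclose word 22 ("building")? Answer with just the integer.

13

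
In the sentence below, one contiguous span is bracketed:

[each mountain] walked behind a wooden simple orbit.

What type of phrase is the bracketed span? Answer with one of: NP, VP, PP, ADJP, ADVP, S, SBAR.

NP

"mountain" is the head of the bracketed span, so the span is a noun phrase: NP.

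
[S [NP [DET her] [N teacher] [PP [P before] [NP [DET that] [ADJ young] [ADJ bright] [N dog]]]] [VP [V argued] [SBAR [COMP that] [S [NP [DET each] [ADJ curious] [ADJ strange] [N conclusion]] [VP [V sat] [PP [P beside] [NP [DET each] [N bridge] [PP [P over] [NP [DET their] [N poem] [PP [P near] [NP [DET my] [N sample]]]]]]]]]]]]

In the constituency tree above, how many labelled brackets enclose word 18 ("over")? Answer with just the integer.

9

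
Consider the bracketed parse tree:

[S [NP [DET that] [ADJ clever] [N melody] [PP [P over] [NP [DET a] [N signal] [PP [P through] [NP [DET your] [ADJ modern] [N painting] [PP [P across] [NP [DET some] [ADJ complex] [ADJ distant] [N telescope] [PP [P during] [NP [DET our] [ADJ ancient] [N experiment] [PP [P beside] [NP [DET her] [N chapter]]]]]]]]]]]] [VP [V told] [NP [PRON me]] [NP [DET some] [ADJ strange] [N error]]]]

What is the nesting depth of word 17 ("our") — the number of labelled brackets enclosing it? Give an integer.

11

Counting open brackets not yet closed at "our": [S [NP [PP [NP [PP [NP [PP [NP [PP [NP [DET = 11.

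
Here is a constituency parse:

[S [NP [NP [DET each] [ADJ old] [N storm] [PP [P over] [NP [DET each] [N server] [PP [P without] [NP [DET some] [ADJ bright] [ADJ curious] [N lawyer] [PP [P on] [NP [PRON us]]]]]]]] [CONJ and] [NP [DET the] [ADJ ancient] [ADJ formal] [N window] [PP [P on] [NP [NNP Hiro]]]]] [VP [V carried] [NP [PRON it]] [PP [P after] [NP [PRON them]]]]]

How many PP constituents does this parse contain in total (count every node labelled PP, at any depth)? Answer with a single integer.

5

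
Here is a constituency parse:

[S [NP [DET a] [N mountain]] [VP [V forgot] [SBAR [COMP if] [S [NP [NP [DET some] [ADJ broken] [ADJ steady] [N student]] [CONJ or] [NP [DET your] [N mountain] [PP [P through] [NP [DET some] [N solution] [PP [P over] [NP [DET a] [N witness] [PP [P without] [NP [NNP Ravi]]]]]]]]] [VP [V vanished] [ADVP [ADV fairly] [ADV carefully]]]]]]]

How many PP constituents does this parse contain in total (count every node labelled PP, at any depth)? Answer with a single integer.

3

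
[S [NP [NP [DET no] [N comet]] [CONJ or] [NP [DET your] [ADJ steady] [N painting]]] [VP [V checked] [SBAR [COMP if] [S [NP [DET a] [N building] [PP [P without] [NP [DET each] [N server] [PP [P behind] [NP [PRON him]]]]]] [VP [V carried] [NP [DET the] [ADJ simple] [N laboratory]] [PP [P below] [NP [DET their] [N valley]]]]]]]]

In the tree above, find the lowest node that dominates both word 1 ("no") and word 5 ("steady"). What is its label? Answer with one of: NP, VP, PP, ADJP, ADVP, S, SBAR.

The smallest bracket enclosing both words is [NP no comet or your steady painting], so the label is NP.

NP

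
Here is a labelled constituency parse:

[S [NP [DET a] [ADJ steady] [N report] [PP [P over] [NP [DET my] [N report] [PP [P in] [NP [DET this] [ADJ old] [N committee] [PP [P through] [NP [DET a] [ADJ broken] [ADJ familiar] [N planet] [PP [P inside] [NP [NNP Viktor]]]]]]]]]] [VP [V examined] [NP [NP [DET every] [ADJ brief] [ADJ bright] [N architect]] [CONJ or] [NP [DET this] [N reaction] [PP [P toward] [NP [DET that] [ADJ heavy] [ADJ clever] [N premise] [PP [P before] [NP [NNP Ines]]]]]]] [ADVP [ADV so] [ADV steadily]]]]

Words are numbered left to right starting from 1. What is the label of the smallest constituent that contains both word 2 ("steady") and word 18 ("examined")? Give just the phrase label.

S

Word 2 lies under S → NP → ADJ; word 18 lies under S → VP → V. The lowest shared node is the S.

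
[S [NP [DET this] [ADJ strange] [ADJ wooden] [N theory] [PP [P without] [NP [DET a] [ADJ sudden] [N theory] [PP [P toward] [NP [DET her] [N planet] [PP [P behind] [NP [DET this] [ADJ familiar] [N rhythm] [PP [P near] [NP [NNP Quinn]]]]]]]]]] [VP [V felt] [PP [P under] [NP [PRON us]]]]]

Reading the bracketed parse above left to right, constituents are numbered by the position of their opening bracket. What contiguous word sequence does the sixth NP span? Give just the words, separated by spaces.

us

In left-to-right order the NP constituents are "this strange wooden theory without a sudden theory toward her planet behind this familiar rhythm near Quinn"; "a sudden theory toward her planet behind this familiar rhythm near Quinn"; "her planet behind this familiar rhythm near Quinn"; "this familiar rhythm near Quinn"; "Quinn"; "us". Number 6 is "us".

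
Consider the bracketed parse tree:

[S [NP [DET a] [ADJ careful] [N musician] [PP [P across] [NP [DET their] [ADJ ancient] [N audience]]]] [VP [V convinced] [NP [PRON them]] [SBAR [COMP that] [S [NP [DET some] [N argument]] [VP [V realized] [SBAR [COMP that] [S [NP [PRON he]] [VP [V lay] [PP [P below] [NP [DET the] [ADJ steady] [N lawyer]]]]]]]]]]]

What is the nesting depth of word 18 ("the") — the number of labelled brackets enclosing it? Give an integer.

11

The word sits inside DET, which is inside NP, inside PP, inside VP, inside S, inside SBAR, inside VP, inside S, inside SBAR, inside VP, inside S — 11 brackets in all.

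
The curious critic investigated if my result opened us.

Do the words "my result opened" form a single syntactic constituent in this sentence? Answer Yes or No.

No

The sequence begins inside the noun phrase "my result" and ends inside the verb phrase "opened us"; it crosses a phrase boundary, so no single node in the tree spans exactly those words.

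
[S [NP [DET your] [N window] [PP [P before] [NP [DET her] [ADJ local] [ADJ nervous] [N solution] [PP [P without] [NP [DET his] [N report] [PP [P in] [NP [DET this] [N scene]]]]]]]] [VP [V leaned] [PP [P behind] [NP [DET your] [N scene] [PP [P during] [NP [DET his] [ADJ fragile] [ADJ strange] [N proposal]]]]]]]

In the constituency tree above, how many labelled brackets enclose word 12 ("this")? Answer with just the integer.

9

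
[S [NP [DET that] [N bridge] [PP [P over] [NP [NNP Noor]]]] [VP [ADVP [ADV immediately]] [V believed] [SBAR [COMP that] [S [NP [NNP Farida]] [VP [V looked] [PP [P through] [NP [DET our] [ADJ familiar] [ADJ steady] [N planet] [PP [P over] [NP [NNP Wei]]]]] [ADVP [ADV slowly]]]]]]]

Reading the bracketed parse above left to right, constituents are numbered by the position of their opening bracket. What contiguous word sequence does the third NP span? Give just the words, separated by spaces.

Farida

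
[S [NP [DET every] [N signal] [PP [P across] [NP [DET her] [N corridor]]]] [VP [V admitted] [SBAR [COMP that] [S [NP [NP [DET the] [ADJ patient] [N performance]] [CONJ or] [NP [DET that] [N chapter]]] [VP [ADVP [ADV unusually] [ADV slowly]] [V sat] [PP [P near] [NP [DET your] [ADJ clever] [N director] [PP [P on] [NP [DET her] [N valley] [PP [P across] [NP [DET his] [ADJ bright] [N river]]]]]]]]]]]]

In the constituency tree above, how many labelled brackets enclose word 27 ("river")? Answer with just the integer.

12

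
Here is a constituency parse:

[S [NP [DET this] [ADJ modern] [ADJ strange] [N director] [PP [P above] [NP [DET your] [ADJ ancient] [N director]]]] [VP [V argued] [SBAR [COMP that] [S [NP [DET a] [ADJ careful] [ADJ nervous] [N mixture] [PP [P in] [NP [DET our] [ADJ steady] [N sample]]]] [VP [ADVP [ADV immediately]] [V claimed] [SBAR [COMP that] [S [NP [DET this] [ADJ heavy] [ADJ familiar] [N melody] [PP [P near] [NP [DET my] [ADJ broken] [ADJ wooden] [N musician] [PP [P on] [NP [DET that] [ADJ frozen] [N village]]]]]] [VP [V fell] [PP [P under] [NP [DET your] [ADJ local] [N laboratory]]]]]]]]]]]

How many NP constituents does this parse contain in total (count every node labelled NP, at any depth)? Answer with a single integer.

8

Scanning left to right, an opening `[NP` appears at word positions 1, 6, 11, 16, 22, 27, 32, 37 — 8 in total.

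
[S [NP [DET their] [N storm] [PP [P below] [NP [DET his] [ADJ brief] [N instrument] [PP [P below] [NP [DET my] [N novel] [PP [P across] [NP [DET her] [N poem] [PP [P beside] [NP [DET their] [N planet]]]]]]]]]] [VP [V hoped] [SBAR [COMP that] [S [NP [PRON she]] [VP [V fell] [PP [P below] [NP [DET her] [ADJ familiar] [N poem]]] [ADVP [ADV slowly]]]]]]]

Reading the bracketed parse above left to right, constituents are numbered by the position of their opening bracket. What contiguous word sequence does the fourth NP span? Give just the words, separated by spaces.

her poem beside their planet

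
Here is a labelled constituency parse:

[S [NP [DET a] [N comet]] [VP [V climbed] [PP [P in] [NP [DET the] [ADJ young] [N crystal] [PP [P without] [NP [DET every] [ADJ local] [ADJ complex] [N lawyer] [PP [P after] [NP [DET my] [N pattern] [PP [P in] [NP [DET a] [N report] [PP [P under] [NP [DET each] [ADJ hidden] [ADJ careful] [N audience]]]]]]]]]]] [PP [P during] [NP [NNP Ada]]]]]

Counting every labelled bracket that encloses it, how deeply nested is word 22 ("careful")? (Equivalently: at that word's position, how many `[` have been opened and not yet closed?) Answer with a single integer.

Path from the root down to the word: S → VP → PP → NP → PP → NP → PP → NP → PP → NP → PP → NP → ADJ. That is 13 enclosing brackets.

13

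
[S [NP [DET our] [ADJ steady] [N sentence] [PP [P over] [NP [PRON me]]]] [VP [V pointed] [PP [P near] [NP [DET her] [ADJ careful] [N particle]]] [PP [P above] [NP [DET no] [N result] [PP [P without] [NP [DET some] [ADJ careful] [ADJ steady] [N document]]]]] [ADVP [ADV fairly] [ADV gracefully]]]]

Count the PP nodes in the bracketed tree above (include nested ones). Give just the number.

4

The PP constituents are: [PP over me]; [PP near her careful particle]; [PP above no result without some careful steady document]; [PP without some careful steady document]. Total: 4.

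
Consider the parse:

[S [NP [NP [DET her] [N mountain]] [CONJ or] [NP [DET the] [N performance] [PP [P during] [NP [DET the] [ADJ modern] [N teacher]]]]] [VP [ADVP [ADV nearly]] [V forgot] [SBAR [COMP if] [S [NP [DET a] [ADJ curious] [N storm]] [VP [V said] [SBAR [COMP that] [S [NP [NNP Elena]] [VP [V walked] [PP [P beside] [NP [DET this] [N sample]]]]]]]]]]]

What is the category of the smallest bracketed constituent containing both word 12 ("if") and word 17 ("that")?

SBAR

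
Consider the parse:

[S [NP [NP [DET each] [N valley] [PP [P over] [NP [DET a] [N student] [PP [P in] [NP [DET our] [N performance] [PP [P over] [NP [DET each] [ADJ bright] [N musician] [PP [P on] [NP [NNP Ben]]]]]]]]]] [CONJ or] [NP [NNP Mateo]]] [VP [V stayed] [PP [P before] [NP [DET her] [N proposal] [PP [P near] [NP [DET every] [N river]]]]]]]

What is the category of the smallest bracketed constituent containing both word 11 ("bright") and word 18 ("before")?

S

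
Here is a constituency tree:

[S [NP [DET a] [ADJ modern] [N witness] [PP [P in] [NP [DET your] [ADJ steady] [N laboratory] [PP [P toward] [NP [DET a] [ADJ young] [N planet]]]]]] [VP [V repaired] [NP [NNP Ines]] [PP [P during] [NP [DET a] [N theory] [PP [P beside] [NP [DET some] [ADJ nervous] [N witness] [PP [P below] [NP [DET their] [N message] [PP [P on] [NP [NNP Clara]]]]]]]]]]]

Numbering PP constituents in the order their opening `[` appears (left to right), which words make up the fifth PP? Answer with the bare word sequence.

Opening `[PP` markers occur at word positions 4, 8, 14, 17, 21, 24; the fifth of these opens the constituent [PP below their message on Clara].

below their message on Clara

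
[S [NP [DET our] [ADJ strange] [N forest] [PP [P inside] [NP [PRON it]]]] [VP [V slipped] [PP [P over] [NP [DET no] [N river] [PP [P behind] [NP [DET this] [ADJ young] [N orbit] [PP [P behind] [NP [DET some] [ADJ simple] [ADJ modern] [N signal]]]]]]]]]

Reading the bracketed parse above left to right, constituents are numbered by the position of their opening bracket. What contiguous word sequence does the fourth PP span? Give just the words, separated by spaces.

behind some simple modern signal

Opening `[PP` markers occur at word positions 4, 7, 10, 14; the fourth of these opens the constituent [PP behind some simple modern signal].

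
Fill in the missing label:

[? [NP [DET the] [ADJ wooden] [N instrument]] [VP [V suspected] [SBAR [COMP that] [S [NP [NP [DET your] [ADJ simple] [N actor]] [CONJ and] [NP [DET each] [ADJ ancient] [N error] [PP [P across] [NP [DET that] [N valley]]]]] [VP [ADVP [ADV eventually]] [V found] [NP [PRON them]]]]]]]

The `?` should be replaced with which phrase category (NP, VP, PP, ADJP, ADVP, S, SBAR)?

S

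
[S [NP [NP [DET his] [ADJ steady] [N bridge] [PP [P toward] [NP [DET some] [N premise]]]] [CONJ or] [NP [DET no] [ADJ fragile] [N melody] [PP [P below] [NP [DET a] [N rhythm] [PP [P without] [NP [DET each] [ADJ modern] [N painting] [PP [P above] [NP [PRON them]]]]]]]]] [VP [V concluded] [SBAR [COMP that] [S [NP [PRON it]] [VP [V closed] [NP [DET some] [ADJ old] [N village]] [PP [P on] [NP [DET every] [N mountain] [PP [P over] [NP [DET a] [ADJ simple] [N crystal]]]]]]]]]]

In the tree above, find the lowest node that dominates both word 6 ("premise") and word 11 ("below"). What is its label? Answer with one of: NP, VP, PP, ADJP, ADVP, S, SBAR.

NP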